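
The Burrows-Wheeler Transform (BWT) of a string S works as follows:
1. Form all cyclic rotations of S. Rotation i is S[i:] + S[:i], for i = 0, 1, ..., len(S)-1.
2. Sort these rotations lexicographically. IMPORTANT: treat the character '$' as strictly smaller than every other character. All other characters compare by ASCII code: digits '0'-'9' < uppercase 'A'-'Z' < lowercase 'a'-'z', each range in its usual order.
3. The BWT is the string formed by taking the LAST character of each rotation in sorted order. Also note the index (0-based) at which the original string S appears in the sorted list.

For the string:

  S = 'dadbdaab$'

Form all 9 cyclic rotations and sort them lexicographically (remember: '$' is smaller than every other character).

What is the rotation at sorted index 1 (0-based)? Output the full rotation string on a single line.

Answer: aab$dadbd

Derivation:
All 9 rotations (rotation i = S[i:]+S[:i]):
  rot[0] = dadbdaab$
  rot[1] = adbdaab$d
  rot[2] = dbdaab$da
  rot[3] = bdaab$dad
  rot[4] = daab$dadb
  rot[5] = aab$dadbd
  rot[6] = ab$dadbda
  rot[7] = b$dadbdaa
  rot[8] = $dadbdaab
Sorted (with $ < everything):
  sorted[0] = $dadbdaab
  sorted[1] = aab$dadbd
  sorted[2] = ab$dadbda
  sorted[3] = adbdaab$d
  sorted[4] = b$dadbdaa
  sorted[5] = bdaab$dad
  sorted[6] = daab$dadb
  sorted[7] = dadbdaab$
  sorted[8] = dbdaab$da
sorted[1] = aab$dadbd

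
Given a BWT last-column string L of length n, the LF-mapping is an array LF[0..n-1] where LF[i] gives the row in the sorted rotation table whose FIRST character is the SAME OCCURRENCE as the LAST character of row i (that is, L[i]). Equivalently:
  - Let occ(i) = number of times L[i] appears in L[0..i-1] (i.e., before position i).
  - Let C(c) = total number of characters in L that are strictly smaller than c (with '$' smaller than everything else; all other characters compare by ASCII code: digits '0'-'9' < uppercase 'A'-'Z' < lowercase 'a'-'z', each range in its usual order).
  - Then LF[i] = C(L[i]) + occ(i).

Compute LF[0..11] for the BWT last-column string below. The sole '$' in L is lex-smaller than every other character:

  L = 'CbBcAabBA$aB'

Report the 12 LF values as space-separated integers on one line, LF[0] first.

Char counts: '$':1, 'A':2, 'B':3, 'C':1, 'a':2, 'b':2, 'c':1
C (first-col start): C('$')=0, C('A')=1, C('B')=3, C('C')=6, C('a')=7, C('b')=9, C('c')=11
L[0]='C': occ=0, LF[0]=C('C')+0=6+0=6
L[1]='b': occ=0, LF[1]=C('b')+0=9+0=9
L[2]='B': occ=0, LF[2]=C('B')+0=3+0=3
L[3]='c': occ=0, LF[3]=C('c')+0=11+0=11
L[4]='A': occ=0, LF[4]=C('A')+0=1+0=1
L[5]='a': occ=0, LF[5]=C('a')+0=7+0=7
L[6]='b': occ=1, LF[6]=C('b')+1=9+1=10
L[7]='B': occ=1, LF[7]=C('B')+1=3+1=4
L[8]='A': occ=1, LF[8]=C('A')+1=1+1=2
L[9]='$': occ=0, LF[9]=C('$')+0=0+0=0
L[10]='a': occ=1, LF[10]=C('a')+1=7+1=8
L[11]='B': occ=2, LF[11]=C('B')+2=3+2=5

Answer: 6 9 3 11 1 7 10 4 2 0 8 5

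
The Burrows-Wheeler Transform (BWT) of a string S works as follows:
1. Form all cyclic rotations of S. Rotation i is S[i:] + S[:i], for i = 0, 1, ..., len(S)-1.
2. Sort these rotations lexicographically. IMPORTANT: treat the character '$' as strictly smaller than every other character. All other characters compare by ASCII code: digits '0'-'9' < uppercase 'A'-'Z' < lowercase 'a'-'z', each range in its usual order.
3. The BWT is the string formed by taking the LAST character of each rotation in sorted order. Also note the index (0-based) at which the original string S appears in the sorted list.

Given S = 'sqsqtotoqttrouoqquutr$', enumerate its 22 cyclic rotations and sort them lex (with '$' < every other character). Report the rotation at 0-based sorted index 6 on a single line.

Answer: qsqtotoqttrouoqquutr$s

Derivation:
All 22 rotations (rotation i = S[i:]+S[:i]):
  rot[0] = sqsqtotoqttrouoqquutr$
  rot[1] = qsqtotoqttrouoqquutr$s
  rot[2] = sqtotoqttrouoqquutr$sq
  rot[3] = qtotoqttrouoqquutr$sqs
  rot[4] = totoqttrouoqquutr$sqsq
  rot[5] = otoqttrouoqquutr$sqsqt
  rot[6] = toqttrouoqquutr$sqsqto
  rot[7] = oqttrouoqquutr$sqsqtot
  rot[8] = qttrouoqquutr$sqsqtoto
  rot[9] = ttrouoqquutr$sqsqtotoq
  rot[10] = trouoqquutr$sqsqtotoqt
  rot[11] = rouoqquutr$sqsqtotoqtt
  rot[12] = ouoqquutr$sqsqtotoqttr
  rot[13] = uoqquutr$sqsqtotoqttro
  rot[14] = oqquutr$sqsqtotoqttrou
  rot[15] = qquutr$sqsqtotoqttrouo
  rot[16] = quutr$sqsqtotoqttrouoq
  rot[17] = uutr$sqsqtotoqttrouoqq
  rot[18] = utr$sqsqtotoqttrouoqqu
  rot[19] = tr$sqsqtotoqttrouoqquu
  rot[20] = r$sqsqtotoqttrouoqquut
  rot[21] = $sqsqtotoqttrouoqquutr
Sorted (with $ < everything):
  sorted[0] = $sqsqtotoqttrouoqquutr
  sorted[1] = oqquutr$sqsqtotoqttrou
  sorted[2] = oqttrouoqquutr$sqsqtot
  sorted[3] = otoqttrouoqquutr$sqsqt
  sorted[4] = ouoqquutr$sqsqtotoqttr
  sorted[5] = qquutr$sqsqtotoqttrouo
  sorted[6] = qsqtotoqttrouoqquutr$s
  sorted[7] = qtotoqttrouoqquutr$sqs
  sorted[8] = qttrouoqquutr$sqsqtoto
  sorted[9] = quutr$sqsqtotoqttrouoq
  sorted[10] = r$sqsqtotoqttrouoqquut
  sorted[11] = rouoqquutr$sqsqtotoqtt
  sorted[12] = sqsqtotoqttrouoqquutr$
  sorted[13] = sqtotoqttrouoqquutr$sq
  sorted[14] = toqttrouoqquutr$sqsqto
  sorted[15] = totoqttrouoqquutr$sqsq
  sorted[16] = tr$sqsqtotoqttrouoqquu
  sorted[17] = trouoqquutr$sqsqtotoqt
  sorted[18] = ttrouoqquutr$sqsqtotoq
  sorted[19] = uoqquutr$sqsqtotoqttro
  sorted[20] = utr$sqsqtotoqttrouoqqu
  sorted[21] = uutr$sqsqtotoqttrouoqq
sorted[6] = qsqtotoqttrouoqquutr$s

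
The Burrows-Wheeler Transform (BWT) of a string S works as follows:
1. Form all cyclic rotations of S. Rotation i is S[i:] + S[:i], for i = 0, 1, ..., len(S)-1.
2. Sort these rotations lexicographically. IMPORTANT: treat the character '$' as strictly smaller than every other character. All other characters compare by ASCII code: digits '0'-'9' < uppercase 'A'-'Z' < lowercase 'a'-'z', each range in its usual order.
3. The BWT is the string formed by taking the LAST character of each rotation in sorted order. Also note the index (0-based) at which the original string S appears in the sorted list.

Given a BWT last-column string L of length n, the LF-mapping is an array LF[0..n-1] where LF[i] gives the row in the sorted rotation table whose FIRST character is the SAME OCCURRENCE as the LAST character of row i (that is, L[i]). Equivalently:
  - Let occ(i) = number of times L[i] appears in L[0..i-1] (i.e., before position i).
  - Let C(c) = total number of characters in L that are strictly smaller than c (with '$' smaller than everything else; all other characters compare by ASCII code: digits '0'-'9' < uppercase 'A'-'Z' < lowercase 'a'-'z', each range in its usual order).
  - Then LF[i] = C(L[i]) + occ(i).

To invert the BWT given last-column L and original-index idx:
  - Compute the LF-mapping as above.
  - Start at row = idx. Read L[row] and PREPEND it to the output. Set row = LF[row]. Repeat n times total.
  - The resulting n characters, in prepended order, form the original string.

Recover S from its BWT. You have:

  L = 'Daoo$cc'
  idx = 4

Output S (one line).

Answer: cocoaD$

Derivation:
LF mapping: 1 2 5 6 0 3 4
Walk LF starting at row 4, prepending L[row]:
  step 1: row=4, L[4]='$', prepend. Next row=LF[4]=0
  step 2: row=0, L[0]='D', prepend. Next row=LF[0]=1
  step 3: row=1, L[1]='a', prepend. Next row=LF[1]=2
  step 4: row=2, L[2]='o', prepend. Next row=LF[2]=5
  step 5: row=5, L[5]='c', prepend. Next row=LF[5]=3
  step 6: row=3, L[3]='o', prepend. Next row=LF[3]=6
  step 7: row=6, L[6]='c', prepend. Next row=LF[6]=4
Reversed output: cocoaD$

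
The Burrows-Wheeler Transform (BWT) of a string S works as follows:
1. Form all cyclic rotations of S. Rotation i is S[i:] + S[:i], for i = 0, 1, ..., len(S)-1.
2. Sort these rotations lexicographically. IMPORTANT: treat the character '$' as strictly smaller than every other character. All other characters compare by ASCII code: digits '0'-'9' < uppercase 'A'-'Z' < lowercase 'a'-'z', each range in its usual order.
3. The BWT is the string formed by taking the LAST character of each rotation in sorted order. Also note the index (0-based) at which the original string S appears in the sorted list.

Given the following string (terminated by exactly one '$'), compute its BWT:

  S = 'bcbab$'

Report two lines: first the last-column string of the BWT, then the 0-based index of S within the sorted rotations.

All 6 rotations (rotation i = S[i:]+S[:i]):
  rot[0] = bcbab$
  rot[1] = cbab$b
  rot[2] = bab$bc
  rot[3] = ab$bcb
  rot[4] = b$bcba
  rot[5] = $bcbab
Sorted (with $ < everything):
  sorted[0] = $bcbab  (last char: 'b')
  sorted[1] = ab$bcb  (last char: 'b')
  sorted[2] = b$bcba  (last char: 'a')
  sorted[3] = bab$bc  (last char: 'c')
  sorted[4] = bcbab$  (last char: '$')
  sorted[5] = cbab$b  (last char: 'b')
Last column: bbac$b
Original string S is at sorted index 4

Answer: bbac$b
4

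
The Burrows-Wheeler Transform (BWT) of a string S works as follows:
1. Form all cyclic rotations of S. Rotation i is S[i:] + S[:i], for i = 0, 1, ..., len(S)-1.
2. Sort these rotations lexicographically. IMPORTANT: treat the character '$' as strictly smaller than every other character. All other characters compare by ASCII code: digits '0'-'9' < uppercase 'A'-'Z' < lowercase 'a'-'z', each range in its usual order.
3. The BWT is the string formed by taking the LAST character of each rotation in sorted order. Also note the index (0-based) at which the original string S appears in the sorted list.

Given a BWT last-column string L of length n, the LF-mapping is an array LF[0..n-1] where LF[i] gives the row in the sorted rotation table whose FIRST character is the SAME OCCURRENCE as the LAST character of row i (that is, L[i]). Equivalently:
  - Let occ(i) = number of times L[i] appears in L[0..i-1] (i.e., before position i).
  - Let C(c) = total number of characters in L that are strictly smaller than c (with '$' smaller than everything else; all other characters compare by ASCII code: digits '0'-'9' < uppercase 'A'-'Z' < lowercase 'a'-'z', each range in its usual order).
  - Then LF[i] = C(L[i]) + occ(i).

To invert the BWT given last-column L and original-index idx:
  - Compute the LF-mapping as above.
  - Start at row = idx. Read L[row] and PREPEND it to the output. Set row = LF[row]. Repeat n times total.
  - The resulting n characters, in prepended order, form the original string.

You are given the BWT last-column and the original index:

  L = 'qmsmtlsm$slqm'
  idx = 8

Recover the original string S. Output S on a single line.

LF mapping: 7 3 9 4 12 1 10 5 0 11 2 8 6
Walk LF starting at row 8, prepending L[row]:
  step 1: row=8, L[8]='$', prepend. Next row=LF[8]=0
  step 2: row=0, L[0]='q', prepend. Next row=LF[0]=7
  step 3: row=7, L[7]='m', prepend. Next row=LF[7]=5
  step 4: row=5, L[5]='l', prepend. Next row=LF[5]=1
  step 5: row=1, L[1]='m', prepend. Next row=LF[1]=3
  step 6: row=3, L[3]='m', prepend. Next row=LF[3]=4
  step 7: row=4, L[4]='t', prepend. Next row=LF[4]=12
  step 8: row=12, L[12]='m', prepend. Next row=LF[12]=6
  step 9: row=6, L[6]='s', prepend. Next row=LF[6]=10
  step 10: row=10, L[10]='l', prepend. Next row=LF[10]=2
  step 11: row=2, L[2]='s', prepend. Next row=LF[2]=9
  step 12: row=9, L[9]='s', prepend. Next row=LF[9]=11
  step 13: row=11, L[11]='q', prepend. Next row=LF[11]=8
Reversed output: qsslsmtmmlmq$

Answer: qsslsmtmmlmq$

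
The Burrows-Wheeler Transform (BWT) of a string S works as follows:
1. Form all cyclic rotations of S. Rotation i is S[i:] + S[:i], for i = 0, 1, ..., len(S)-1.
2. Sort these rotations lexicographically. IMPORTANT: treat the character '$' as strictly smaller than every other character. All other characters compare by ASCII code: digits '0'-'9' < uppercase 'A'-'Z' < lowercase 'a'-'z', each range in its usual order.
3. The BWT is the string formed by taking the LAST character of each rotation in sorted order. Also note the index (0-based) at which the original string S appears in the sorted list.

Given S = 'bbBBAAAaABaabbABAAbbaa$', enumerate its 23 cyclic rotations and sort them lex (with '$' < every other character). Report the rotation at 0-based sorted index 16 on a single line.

All 23 rotations (rotation i = S[i:]+S[:i]):
  rot[0] = bbBBAAAaABaabbABAAbbaa$
  rot[1] = bBBAAAaABaabbABAAbbaa$b
  rot[2] = BBAAAaABaabbABAAbbaa$bb
  rot[3] = BAAAaABaabbABAAbbaa$bbB
  rot[4] = AAAaABaabbABAAbbaa$bbBB
  rot[5] = AAaABaabbABAAbbaa$bbBBA
  rot[6] = AaABaabbABAAbbaa$bbBBAA
  rot[7] = aABaabbABAAbbaa$bbBBAAA
  rot[8] = ABaabbABAAbbaa$bbBBAAAa
  rot[9] = BaabbABAAbbaa$bbBBAAAaA
  rot[10] = aabbABAAbbaa$bbBBAAAaAB
  rot[11] = abbABAAbbaa$bbBBAAAaABa
  rot[12] = bbABAAbbaa$bbBBAAAaABaa
  rot[13] = bABAAbbaa$bbBBAAAaABaab
  rot[14] = ABAAbbaa$bbBBAAAaABaabb
  rot[15] = BAAbbaa$bbBBAAAaABaabbA
  rot[16] = AAbbaa$bbBBAAAaABaabbAB
  rot[17] = Abbaa$bbBBAAAaABaabbABA
  rot[18] = bbaa$bbBBAAAaABaabbABAA
  rot[19] = baa$bbBBAAAaABaabbABAAb
  rot[20] = aa$bbBBAAAaABaabbABAAbb
  rot[21] = a$bbBBAAAaABaabbABAAbba
  rot[22] = $bbBBAAAaABaabbABAAbbaa
Sorted (with $ < everything):
  sorted[0] = $bbBBAAAaABaabbABAAbbaa
  sorted[1] = AAAaABaabbABAAbbaa$bbBB
  sorted[2] = AAaABaabbABAAbbaa$bbBBA
  sorted[3] = AAbbaa$bbBBAAAaABaabbAB
  sorted[4] = ABAAbbaa$bbBBAAAaABaabb
  sorted[5] = ABaabbABAAbbaa$bbBBAAAa
  sorted[6] = AaABaabbABAAbbaa$bbBBAA
  sorted[7] = Abbaa$bbBBAAAaABaabbABA
  sorted[8] = BAAAaABaabbABAAbbaa$bbB
  sorted[9] = BAAbbaa$bbBBAAAaABaabbA
  sorted[10] = BBAAAaABaabbABAAbbaa$bb
  sorted[11] = BaabbABAAbbaa$bbBBAAAaA
  sorted[12] = a$bbBBAAAaABaabbABAAbba
  sorted[13] = aABaabbABAAbbaa$bbBBAAA
  sorted[14] = aa$bbBBAAAaABaabbABAAbb
  sorted[15] = aabbABAAbbaa$bbBBAAAaAB
  sorted[16] = abbABAAbbaa$bbBBAAAaABa
  sorted[17] = bABAAbbaa$bbBBAAAaABaab
  sorted[18] = bBBAAAaABaabbABAAbbaa$b
  sorted[19] = baa$bbBBAAAaABaabbABAAb
  sorted[20] = bbABAAbbaa$bbBBAAAaABaa
  sorted[21] = bbBBAAAaABaabbABAAbbaa$
  sorted[22] = bbaa$bbBBAAAaABaabbABAA
sorted[16] = abbABAAbbaa$bbBBAAAaABa

Answer: abbABAAbbaa$bbBBAAAaABa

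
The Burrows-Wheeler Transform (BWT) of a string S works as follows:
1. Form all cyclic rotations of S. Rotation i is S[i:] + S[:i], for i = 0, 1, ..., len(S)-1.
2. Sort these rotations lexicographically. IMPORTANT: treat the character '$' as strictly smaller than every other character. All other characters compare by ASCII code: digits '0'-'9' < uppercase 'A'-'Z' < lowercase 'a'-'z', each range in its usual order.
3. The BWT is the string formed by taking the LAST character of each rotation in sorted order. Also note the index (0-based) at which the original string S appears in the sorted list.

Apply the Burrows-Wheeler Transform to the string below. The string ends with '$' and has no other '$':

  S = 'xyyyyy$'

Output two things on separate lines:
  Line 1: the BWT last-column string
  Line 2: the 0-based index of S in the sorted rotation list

All 7 rotations (rotation i = S[i:]+S[:i]):
  rot[0] = xyyyyy$
  rot[1] = yyyyy$x
  rot[2] = yyyy$xy
  rot[3] = yyy$xyy
  rot[4] = yy$xyyy
  rot[5] = y$xyyyy
  rot[6] = $xyyyyy
Sorted (with $ < everything):
  sorted[0] = $xyyyyy  (last char: 'y')
  sorted[1] = xyyyyy$  (last char: '$')
  sorted[2] = y$xyyyy  (last char: 'y')
  sorted[3] = yy$xyyy  (last char: 'y')
  sorted[4] = yyy$xyy  (last char: 'y')
  sorted[5] = yyyy$xy  (last char: 'y')
  sorted[6] = yyyyy$x  (last char: 'x')
Last column: y$yyyyx
Original string S is at sorted index 1

Answer: y$yyyyx
1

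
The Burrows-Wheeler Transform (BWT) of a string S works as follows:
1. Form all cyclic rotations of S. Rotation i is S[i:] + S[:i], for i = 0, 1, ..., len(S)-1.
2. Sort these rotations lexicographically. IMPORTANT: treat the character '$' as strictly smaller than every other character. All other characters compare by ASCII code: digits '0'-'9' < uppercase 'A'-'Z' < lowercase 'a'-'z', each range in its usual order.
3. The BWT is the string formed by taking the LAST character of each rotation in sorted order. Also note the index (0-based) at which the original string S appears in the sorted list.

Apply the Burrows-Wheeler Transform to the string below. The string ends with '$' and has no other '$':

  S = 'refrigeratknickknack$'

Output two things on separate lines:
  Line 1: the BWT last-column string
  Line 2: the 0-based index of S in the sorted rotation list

All 21 rotations (rotation i = S[i:]+S[:i]):
  rot[0] = refrigeratknickknack$
  rot[1] = efrigeratknickknack$r
  rot[2] = frigeratknickknack$re
  rot[3] = rigeratknickknack$ref
  rot[4] = igeratknickknack$refr
  rot[5] = geratknickknack$refri
  rot[6] = eratknickknack$refrig
  rot[7] = ratknickknack$refrige
  rot[8] = atknickknack$refriger
  rot[9] = tknickknack$refrigera
  rot[10] = knickknack$refrigerat
  rot[11] = nickknack$refrigeratk
  rot[12] = ickknack$refrigeratkn
  rot[13] = ckknack$refrigeratkni
  rot[14] = kknack$refrigeratknic
  rot[15] = knack$refrigeratknick
  rot[16] = nack$refrigeratknickk
  rot[17] = ack$refrigeratknickkn
  rot[18] = ck$refrigeratknickkna
  rot[19] = k$refrigeratknickknac
  rot[20] = $refrigeratknickknack
Sorted (with $ < everything):
  sorted[0] = $refrigeratknickknack  (last char: 'k')
  sorted[1] = ack$refrigeratknickkn  (last char: 'n')
  sorted[2] = atknickknack$refriger  (last char: 'r')
  sorted[3] = ck$refrigeratknickkna  (last char: 'a')
  sorted[4] = ckknack$refrigeratkni  (last char: 'i')
  sorted[5] = efrigeratknickknack$r  (last char: 'r')
  sorted[6] = eratknickknack$refrig  (last char: 'g')
  sorted[7] = frigeratknickknack$re  (last char: 'e')
  sorted[8] = geratknickknack$refri  (last char: 'i')
  sorted[9] = ickknack$refrigeratkn  (last char: 'n')
  sorted[10] = igeratknickknack$refr  (last char: 'r')
  sorted[11] = k$refrigeratknickknac  (last char: 'c')
  sorted[12] = kknack$refrigeratknic  (last char: 'c')
  sorted[13] = knack$refrigeratknick  (last char: 'k')
  sorted[14] = knickknack$refrigerat  (last char: 't')
  sorted[15] = nack$refrigeratknickk  (last char: 'k')
  sorted[16] = nickknack$refrigeratk  (last char: 'k')
  sorted[17] = ratknickknack$refrige  (last char: 'e')
  sorted[18] = refrigeratknickknack$  (last char: '$')
  sorted[19] = rigeratknickknack$ref  (last char: 'f')
  sorted[20] = tknickknack$refrigera  (last char: 'a')
Last column: knrairgeinrccktkke$fa
Original string S is at sorted index 18

Answer: knrairgeinrccktkke$fa
18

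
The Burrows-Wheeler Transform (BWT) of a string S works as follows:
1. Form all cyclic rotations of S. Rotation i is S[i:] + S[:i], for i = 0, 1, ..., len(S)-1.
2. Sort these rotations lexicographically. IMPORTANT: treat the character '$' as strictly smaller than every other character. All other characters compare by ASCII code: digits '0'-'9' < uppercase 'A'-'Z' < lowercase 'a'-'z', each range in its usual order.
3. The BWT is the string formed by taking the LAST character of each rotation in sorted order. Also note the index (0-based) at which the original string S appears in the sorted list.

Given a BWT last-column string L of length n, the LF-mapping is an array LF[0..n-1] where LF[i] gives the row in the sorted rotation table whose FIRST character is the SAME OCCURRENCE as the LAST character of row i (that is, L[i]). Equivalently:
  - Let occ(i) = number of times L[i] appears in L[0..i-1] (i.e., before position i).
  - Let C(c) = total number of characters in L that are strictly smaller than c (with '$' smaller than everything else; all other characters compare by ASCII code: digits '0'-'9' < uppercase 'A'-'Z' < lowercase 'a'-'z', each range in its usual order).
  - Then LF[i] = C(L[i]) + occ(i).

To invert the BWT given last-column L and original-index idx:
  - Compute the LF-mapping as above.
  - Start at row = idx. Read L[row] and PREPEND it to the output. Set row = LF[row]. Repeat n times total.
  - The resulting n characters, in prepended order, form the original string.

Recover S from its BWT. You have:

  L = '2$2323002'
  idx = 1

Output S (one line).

Answer: 02322032$

Derivation:
LF mapping: 3 0 4 7 5 8 1 2 6
Walk LF starting at row 1, prepending L[row]:
  step 1: row=1, L[1]='$', prepend. Next row=LF[1]=0
  step 2: row=0, L[0]='2', prepend. Next row=LF[0]=3
  step 3: row=3, L[3]='3', prepend. Next row=LF[3]=7
  step 4: row=7, L[7]='0', prepend. Next row=LF[7]=2
  step 5: row=2, L[2]='2', prepend. Next row=LF[2]=4
  step 6: row=4, L[4]='2', prepend. Next row=LF[4]=5
  step 7: row=5, L[5]='3', prepend. Next row=LF[5]=8
  step 8: row=8, L[8]='2', prepend. Next row=LF[8]=6
  step 9: row=6, L[6]='0', prepend. Next row=LF[6]=1
Reversed output: 02322032$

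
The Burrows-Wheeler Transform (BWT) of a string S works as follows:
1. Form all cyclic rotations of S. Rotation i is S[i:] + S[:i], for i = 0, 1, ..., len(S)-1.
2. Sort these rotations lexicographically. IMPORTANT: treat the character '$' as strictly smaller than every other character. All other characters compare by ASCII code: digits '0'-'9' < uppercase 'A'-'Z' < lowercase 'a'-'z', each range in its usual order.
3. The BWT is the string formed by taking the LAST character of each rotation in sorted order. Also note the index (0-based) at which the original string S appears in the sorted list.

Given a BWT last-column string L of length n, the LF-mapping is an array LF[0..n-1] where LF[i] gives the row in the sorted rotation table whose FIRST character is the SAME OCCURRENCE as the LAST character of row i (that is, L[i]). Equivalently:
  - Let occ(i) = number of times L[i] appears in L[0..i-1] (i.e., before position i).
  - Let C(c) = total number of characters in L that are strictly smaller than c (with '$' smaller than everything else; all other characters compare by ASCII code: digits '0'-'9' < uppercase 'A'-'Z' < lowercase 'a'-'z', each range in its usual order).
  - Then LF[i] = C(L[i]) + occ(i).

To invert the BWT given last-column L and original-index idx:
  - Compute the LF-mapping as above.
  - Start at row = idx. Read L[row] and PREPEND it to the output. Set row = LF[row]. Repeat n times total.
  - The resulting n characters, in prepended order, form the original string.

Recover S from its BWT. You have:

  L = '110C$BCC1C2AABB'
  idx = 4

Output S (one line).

LF mapping: 2 3 1 11 0 8 12 13 4 14 5 6 7 9 10
Walk LF starting at row 4, prepending L[row]:
  step 1: row=4, L[4]='$', prepend. Next row=LF[4]=0
  step 2: row=0, L[0]='1', prepend. Next row=LF[0]=2
  step 3: row=2, L[2]='0', prepend. Next row=LF[2]=1
  step 4: row=1, L[1]='1', prepend. Next row=LF[1]=3
  step 5: row=3, L[3]='C', prepend. Next row=LF[3]=11
  step 6: row=11, L[11]='A', prepend. Next row=LF[11]=6
  step 7: row=6, L[6]='C', prepend. Next row=LF[6]=12
  step 8: row=12, L[12]='A', prepend. Next row=LF[12]=7
  step 9: row=7, L[7]='C', prepend. Next row=LF[7]=13
  step 10: row=13, L[13]='B', prepend. Next row=LF[13]=9
  step 11: row=9, L[9]='C', prepend. Next row=LF[9]=14
  step 12: row=14, L[14]='B', prepend. Next row=LF[14]=10
  step 13: row=10, L[10]='2', prepend. Next row=LF[10]=5
  step 14: row=5, L[5]='B', prepend. Next row=LF[5]=8
  step 15: row=8, L[8]='1', prepend. Next row=LF[8]=4
Reversed output: 1B2BCBCACAC101$

Answer: 1B2BCBCACAC101$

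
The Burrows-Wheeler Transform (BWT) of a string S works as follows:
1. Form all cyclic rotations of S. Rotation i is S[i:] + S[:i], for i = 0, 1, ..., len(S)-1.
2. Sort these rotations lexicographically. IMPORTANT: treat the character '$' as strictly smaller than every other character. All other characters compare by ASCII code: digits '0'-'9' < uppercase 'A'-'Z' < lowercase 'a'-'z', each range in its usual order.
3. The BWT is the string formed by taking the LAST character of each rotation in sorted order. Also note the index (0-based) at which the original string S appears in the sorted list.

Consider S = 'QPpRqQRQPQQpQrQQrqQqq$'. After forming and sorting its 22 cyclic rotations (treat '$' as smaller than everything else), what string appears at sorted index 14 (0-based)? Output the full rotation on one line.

All 22 rotations (rotation i = S[i:]+S[:i]):
  rot[0] = QPpRqQRQPQQpQrQQrqQqq$
  rot[1] = PpRqQRQPQQpQrQQrqQqq$Q
  rot[2] = pRqQRQPQQpQrQQrqQqq$QP
  rot[3] = RqQRQPQQpQrQQrqQqq$QPp
  rot[4] = qQRQPQQpQrQQrqQqq$QPpR
  rot[5] = QRQPQQpQrQQrqQqq$QPpRq
  rot[6] = RQPQQpQrQQrqQqq$QPpRqQ
  rot[7] = QPQQpQrQQrqQqq$QPpRqQR
  rot[8] = PQQpQrQQrqQqq$QPpRqQRQ
  rot[9] = QQpQrQQrqQqq$QPpRqQRQP
  rot[10] = QpQrQQrqQqq$QPpRqQRQPQ
  rot[11] = pQrQQrqQqq$QPpRqQRQPQQ
  rot[12] = QrQQrqQqq$QPpRqQRQPQQp
  rot[13] = rQQrqQqq$QPpRqQRQPQQpQ
  rot[14] = QQrqQqq$QPpRqQRQPQQpQr
  rot[15] = QrqQqq$QPpRqQRQPQQpQrQ
  rot[16] = rqQqq$QPpRqQRQPQQpQrQQ
  rot[17] = qQqq$QPpRqQRQPQQpQrQQr
  rot[18] = Qqq$QPpRqQRQPQQpQrQQrq
  rot[19] = qq$QPpRqQRQPQQpQrQQrqQ
  rot[20] = q$QPpRqQRQPQQpQrQQrqQq
  rot[21] = $QPpRqQRQPQQpQrQQrqQqq
Sorted (with $ < everything):
  sorted[0] = $QPpRqQRQPQQpQrQQrqQqq
  sorted[1] = PQQpQrQQrqQqq$QPpRqQRQ
  sorted[2] = PpRqQRQPQQpQrQQrqQqq$Q
  sorted[3] = QPQQpQrQQrqQqq$QPpRqQR
  sorted[4] = QPpRqQRQPQQpQrQQrqQqq$
  sorted[5] = QQpQrQQrqQqq$QPpRqQRQP
  sorted[6] = QQrqQqq$QPpRqQRQPQQpQr
  sorted[7] = QRQPQQpQrQQrqQqq$QPpRq
  sorted[8] = QpQrQQrqQqq$QPpRqQRQPQ
  sorted[9] = Qqq$QPpRqQRQPQQpQrQQrq
  sorted[10] = QrQQrqQqq$QPpRqQRQPQQp
  sorted[11] = QrqQqq$QPpRqQRQPQQpQrQ
  sorted[12] = RQPQQpQrQQrqQqq$QPpRqQ
  sorted[13] = RqQRQPQQpQrQQrqQqq$QPp
  sorted[14] = pQrQQrqQqq$QPpRqQRQPQQ
  sorted[15] = pRqQRQPQQpQrQQrqQqq$QP
  sorted[16] = q$QPpRqQRQPQQpQrQQrqQq
  sorted[17] = qQRQPQQpQrQQrqQqq$QPpR
  sorted[18] = qQqq$QPpRqQRQPQQpQrQQr
  sorted[19] = qq$QPpRqQRQPQQpQrQQrqQ
  sorted[20] = rQQrqQqq$QPpRqQRQPQQpQ
  sorted[21] = rqQqq$QPpRqQRQPQQpQrQQ
sorted[14] = pQrQQrqQqq$QPpRqQRQPQQ

Answer: pQrQQrqQqq$QPpRqQRQPQQ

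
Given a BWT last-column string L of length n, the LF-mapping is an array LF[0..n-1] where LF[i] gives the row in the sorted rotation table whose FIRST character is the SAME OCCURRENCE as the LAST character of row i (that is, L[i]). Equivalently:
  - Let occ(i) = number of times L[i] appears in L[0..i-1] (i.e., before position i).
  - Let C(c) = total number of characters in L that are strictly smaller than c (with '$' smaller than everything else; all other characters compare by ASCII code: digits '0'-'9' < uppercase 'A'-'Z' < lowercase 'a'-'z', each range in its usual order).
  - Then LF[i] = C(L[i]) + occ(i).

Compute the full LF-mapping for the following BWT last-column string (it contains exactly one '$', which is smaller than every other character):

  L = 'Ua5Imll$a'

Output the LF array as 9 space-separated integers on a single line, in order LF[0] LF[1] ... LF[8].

Answer: 3 4 1 2 8 6 7 0 5

Derivation:
Char counts: '$':1, '5':1, 'I':1, 'U':1, 'a':2, 'l':2, 'm':1
C (first-col start): C('$')=0, C('5')=1, C('I')=2, C('U')=3, C('a')=4, C('l')=6, C('m')=8
L[0]='U': occ=0, LF[0]=C('U')+0=3+0=3
L[1]='a': occ=0, LF[1]=C('a')+0=4+0=4
L[2]='5': occ=0, LF[2]=C('5')+0=1+0=1
L[3]='I': occ=0, LF[3]=C('I')+0=2+0=2
L[4]='m': occ=0, LF[4]=C('m')+0=8+0=8
L[5]='l': occ=0, LF[5]=C('l')+0=6+0=6
L[6]='l': occ=1, LF[6]=C('l')+1=6+1=7
L[7]='$': occ=0, LF[7]=C('$')+0=0+0=0
L[8]='a': occ=1, LF[8]=C('a')+1=4+1=5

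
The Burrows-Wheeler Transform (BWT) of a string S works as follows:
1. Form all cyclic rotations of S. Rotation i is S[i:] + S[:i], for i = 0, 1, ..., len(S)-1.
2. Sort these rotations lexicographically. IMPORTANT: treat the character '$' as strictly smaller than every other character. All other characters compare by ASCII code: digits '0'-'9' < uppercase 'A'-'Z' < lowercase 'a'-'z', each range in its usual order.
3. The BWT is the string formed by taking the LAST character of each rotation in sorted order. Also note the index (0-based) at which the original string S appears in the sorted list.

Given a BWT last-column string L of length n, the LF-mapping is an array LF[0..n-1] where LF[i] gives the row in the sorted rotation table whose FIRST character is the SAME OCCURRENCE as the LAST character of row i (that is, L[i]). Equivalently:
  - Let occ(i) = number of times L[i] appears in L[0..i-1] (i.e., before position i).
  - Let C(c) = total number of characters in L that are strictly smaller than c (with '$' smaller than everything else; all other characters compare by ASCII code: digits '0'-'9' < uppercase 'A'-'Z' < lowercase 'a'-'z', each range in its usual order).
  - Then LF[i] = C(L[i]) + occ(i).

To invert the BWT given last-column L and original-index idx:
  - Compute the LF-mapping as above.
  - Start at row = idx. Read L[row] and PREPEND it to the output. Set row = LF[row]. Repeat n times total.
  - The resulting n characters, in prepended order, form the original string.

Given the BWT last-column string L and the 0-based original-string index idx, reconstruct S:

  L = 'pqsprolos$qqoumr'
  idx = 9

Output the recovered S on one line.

LF mapping: 6 8 13 7 11 3 1 4 14 0 9 10 5 15 2 12
Walk LF starting at row 9, prepending L[row]:
  step 1: row=9, L[9]='$', prepend. Next row=LF[9]=0
  step 2: row=0, L[0]='p', prepend. Next row=LF[0]=6
  step 3: row=6, L[6]='l', prepend. Next row=LF[6]=1
  step 4: row=1, L[1]='q', prepend. Next row=LF[1]=8
  step 5: row=8, L[8]='s', prepend. Next row=LF[8]=14
  step 6: row=14, L[14]='m', prepend. Next row=LF[14]=2
  step 7: row=2, L[2]='s', prepend. Next row=LF[2]=13
  step 8: row=13, L[13]='u', prepend. Next row=LF[13]=15
  step 9: row=15, L[15]='r', prepend. Next row=LF[15]=12
  step 10: row=12, L[12]='o', prepend. Next row=LF[12]=5
  step 11: row=5, L[5]='o', prepend. Next row=LF[5]=3
  step 12: row=3, L[3]='p', prepend. Next row=LF[3]=7
  step 13: row=7, L[7]='o', prepend. Next row=LF[7]=4
  step 14: row=4, L[4]='r', prepend. Next row=LF[4]=11
  step 15: row=11, L[11]='q', prepend. Next row=LF[11]=10
  step 16: row=10, L[10]='q', prepend. Next row=LF[10]=9
Reversed output: qqropoorusmsqlp$

Answer: qqropoorusmsqlp$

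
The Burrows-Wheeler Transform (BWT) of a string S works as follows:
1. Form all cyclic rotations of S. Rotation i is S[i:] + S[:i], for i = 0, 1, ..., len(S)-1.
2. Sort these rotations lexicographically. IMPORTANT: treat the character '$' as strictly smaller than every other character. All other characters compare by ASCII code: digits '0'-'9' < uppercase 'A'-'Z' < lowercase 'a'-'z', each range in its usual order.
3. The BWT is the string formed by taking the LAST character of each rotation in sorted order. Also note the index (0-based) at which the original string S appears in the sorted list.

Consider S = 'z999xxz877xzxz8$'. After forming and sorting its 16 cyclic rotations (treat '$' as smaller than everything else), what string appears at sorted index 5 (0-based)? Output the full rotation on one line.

All 16 rotations (rotation i = S[i:]+S[:i]):
  rot[0] = z999xxz877xzxz8$
  rot[1] = 999xxz877xzxz8$z
  rot[2] = 99xxz877xzxz8$z9
  rot[3] = 9xxz877xzxz8$z99
  rot[4] = xxz877xzxz8$z999
  rot[5] = xz877xzxz8$z999x
  rot[6] = z877xzxz8$z999xx
  rot[7] = 877xzxz8$z999xxz
  rot[8] = 77xzxz8$z999xxz8
  rot[9] = 7xzxz8$z999xxz87
  rot[10] = xzxz8$z999xxz877
  rot[11] = zxz8$z999xxz877x
  rot[12] = xz8$z999xxz877xz
  rot[13] = z8$z999xxz877xzx
  rot[14] = 8$z999xxz877xzxz
  rot[15] = $z999xxz877xzxz8
Sorted (with $ < everything):
  sorted[0] = $z999xxz877xzxz8
  sorted[1] = 77xzxz8$z999xxz8
  sorted[2] = 7xzxz8$z999xxz87
  sorted[3] = 8$z999xxz877xzxz
  sorted[4] = 877xzxz8$z999xxz
  sorted[5] = 999xxz877xzxz8$z
  sorted[6] = 99xxz877xzxz8$z9
  sorted[7] = 9xxz877xzxz8$z99
  sorted[8] = xxz877xzxz8$z999
  sorted[9] = xz8$z999xxz877xz
  sorted[10] = xz877xzxz8$z999x
  sorted[11] = xzxz8$z999xxz877
  sorted[12] = z8$z999xxz877xzx
  sorted[13] = z877xzxz8$z999xx
  sorted[14] = z999xxz877xzxz8$
  sorted[15] = zxz8$z999xxz877x
sorted[5] = 999xxz877xzxz8$z

Answer: 999xxz877xzxz8$z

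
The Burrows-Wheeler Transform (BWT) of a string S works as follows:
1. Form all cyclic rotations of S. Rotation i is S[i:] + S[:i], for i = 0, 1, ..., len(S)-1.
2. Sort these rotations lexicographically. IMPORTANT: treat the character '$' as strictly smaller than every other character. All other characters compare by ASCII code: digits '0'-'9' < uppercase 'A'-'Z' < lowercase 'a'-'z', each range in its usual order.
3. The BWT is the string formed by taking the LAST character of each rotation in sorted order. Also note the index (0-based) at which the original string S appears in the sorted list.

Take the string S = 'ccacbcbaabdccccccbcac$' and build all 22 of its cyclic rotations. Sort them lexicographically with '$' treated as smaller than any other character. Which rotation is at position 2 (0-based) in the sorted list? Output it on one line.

All 22 rotations (rotation i = S[i:]+S[:i]):
  rot[0] = ccacbcbaabdccccccbcac$
  rot[1] = cacbcbaabdccccccbcac$c
  rot[2] = acbcbaabdccccccbcac$cc
  rot[3] = cbcbaabdccccccbcac$cca
  rot[4] = bcbaabdccccccbcac$ccac
  rot[5] = cbaabdccccccbcac$ccacb
  rot[6] = baabdccccccbcac$ccacbc
  rot[7] = aabdccccccbcac$ccacbcb
  rot[8] = abdccccccbcac$ccacbcba
  rot[9] = bdccccccbcac$ccacbcbaa
  rot[10] = dccccccbcac$ccacbcbaab
  rot[11] = ccccccbcac$ccacbcbaabd
  rot[12] = cccccbcac$ccacbcbaabdc
  rot[13] = ccccbcac$ccacbcbaabdcc
  rot[14] = cccbcac$ccacbcbaabdccc
  rot[15] = ccbcac$ccacbcbaabdcccc
  rot[16] = cbcac$ccacbcbaabdccccc
  rot[17] = bcac$ccacbcbaabdcccccc
  rot[18] = cac$ccacbcbaabdccccccb
  rot[19] = ac$ccacbcbaabdccccccbc
  rot[20] = c$ccacbcbaabdccccccbca
  rot[21] = $ccacbcbaabdccccccbcac
Sorted (with $ < everything):
  sorted[0] = $ccacbcbaabdccccccbcac
  sorted[1] = aabdccccccbcac$ccacbcb
  sorted[2] = abdccccccbcac$ccacbcba
  sorted[3] = ac$ccacbcbaabdccccccbc
  sorted[4] = acbcbaabdccccccbcac$cc
  sorted[5] = baabdccccccbcac$ccacbc
  sorted[6] = bcac$ccacbcbaabdcccccc
  sorted[7] = bcbaabdccccccbcac$ccac
  sorted[8] = bdccccccbcac$ccacbcbaa
  sorted[9] = c$ccacbcbaabdccccccbca
  sorted[10] = cac$ccacbcbaabdccccccb
  sorted[11] = cacbcbaabdccccccbcac$c
  sorted[12] = cbaabdccccccbcac$ccacb
  sorted[13] = cbcac$ccacbcbaabdccccc
  sorted[14] = cbcbaabdccccccbcac$cca
  sorted[15] = ccacbcbaabdccccccbcac$
  sorted[16] = ccbcac$ccacbcbaabdcccc
  sorted[17] = cccbcac$ccacbcbaabdccc
  sorted[18] = ccccbcac$ccacbcbaabdcc
  sorted[19] = cccccbcac$ccacbcbaabdc
  sorted[20] = ccccccbcac$ccacbcbaabd
  sorted[21] = dccccccbcac$ccacbcbaab
sorted[2] = abdccccccbcac$ccacbcba

Answer: abdccccccbcac$ccacbcba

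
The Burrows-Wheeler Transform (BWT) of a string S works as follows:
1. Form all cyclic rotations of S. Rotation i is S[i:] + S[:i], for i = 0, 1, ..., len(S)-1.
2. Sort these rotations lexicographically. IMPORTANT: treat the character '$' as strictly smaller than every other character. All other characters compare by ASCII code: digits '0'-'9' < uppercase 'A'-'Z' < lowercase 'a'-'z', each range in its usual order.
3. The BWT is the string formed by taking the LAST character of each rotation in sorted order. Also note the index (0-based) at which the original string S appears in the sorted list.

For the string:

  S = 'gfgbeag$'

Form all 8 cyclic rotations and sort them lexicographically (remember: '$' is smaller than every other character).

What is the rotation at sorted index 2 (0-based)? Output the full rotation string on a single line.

All 8 rotations (rotation i = S[i:]+S[:i]):
  rot[0] = gfgbeag$
  rot[1] = fgbeag$g
  rot[2] = gbeag$gf
  rot[3] = beag$gfg
  rot[4] = eag$gfgb
  rot[5] = ag$gfgbe
  rot[6] = g$gfgbea
  rot[7] = $gfgbeag
Sorted (with $ < everything):
  sorted[0] = $gfgbeag
  sorted[1] = ag$gfgbe
  sorted[2] = beag$gfg
  sorted[3] = eag$gfgb
  sorted[4] = fgbeag$g
  sorted[5] = g$gfgbea
  sorted[6] = gbeag$gf
  sorted[7] = gfgbeag$
sorted[2] = beag$gfg

Answer: beag$gfg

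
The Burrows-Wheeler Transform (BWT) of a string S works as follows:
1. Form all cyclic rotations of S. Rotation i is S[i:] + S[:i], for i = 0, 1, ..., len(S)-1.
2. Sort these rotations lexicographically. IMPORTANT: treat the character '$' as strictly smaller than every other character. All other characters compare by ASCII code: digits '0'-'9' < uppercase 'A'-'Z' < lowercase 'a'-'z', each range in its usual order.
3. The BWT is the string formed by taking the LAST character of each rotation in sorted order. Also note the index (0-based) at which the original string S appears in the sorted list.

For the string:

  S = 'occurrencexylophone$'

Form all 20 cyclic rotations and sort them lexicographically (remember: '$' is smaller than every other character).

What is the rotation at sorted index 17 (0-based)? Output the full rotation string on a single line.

All 20 rotations (rotation i = S[i:]+S[:i]):
  rot[0] = occurrencexylophone$
  rot[1] = ccurrencexylophone$o
  rot[2] = currencexylophone$oc
  rot[3] = urrencexylophone$occ
  rot[4] = rrencexylophone$occu
  rot[5] = rencexylophone$occur
  rot[6] = encexylophone$occurr
  rot[7] = ncexylophone$occurre
  rot[8] = cexylophone$occurren
  rot[9] = exylophone$occurrenc
  rot[10] = xylophone$occurrence
  rot[11] = ylophone$occurrencex
  rot[12] = lophone$occurrencexy
  rot[13] = ophone$occurrencexyl
  rot[14] = phone$occurrencexylo
  rot[15] = hone$occurrencexylop
  rot[16] = one$occurrencexyloph
  rot[17] = ne$occurrencexylopho
  rot[18] = e$occurrencexylophon
  rot[19] = $occurrencexylophone
Sorted (with $ < everything):
  sorted[0] = $occurrencexylophone
  sorted[1] = ccurrencexylophone$o
  sorted[2] = cexylophone$occurren
  sorted[3] = currencexylophone$oc
  sorted[4] = e$occurrencexylophon
  sorted[5] = encexylophone$occurr
  sorted[6] = exylophone$occurrenc
  sorted[7] = hone$occurrencexylop
  sorted[8] = lophone$occurrencexy
  sorted[9] = ncexylophone$occurre
  sorted[10] = ne$occurrencexylopho
  sorted[11] = occurrencexylophone$
  sorted[12] = one$occurrencexyloph
  sorted[13] = ophone$occurrencexyl
  sorted[14] = phone$occurrencexylo
  sorted[15] = rencexylophone$occur
  sorted[16] = rrencexylophone$occu
  sorted[17] = urrencexylophone$occ
  sorted[18] = xylophone$occurrence
  sorted[19] = ylophone$occurrencex
sorted[17] = urrencexylophone$occ

Answer: urrencexylophone$occ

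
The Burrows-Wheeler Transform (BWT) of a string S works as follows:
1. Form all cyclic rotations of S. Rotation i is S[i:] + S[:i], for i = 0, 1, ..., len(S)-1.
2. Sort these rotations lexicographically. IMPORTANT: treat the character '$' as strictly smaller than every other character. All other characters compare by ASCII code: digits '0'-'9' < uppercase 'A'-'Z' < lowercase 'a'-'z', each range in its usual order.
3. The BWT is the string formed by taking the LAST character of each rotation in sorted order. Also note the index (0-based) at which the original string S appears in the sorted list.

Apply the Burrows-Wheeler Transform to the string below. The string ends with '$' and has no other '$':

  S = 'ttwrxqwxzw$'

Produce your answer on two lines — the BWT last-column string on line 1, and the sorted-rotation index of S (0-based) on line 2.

Answer: wxw$tztqrwx
3

Derivation:
All 11 rotations (rotation i = S[i:]+S[:i]):
  rot[0] = ttwrxqwxzw$
  rot[1] = twrxqwxzw$t
  rot[2] = wrxqwxzw$tt
  rot[3] = rxqwxzw$ttw
  rot[4] = xqwxzw$ttwr
  rot[5] = qwxzw$ttwrx
  rot[6] = wxzw$ttwrxq
  rot[7] = xzw$ttwrxqw
  rot[8] = zw$ttwrxqwx
  rot[9] = w$ttwrxqwxz
  rot[10] = $ttwrxqwxzw
Sorted (with $ < everything):
  sorted[0] = $ttwrxqwxzw  (last char: 'w')
  sorted[1] = qwxzw$ttwrx  (last char: 'x')
  sorted[2] = rxqwxzw$ttw  (last char: 'w')
  sorted[3] = ttwrxqwxzw$  (last char: '$')
  sorted[4] = twrxqwxzw$t  (last char: 't')
  sorted[5] = w$ttwrxqwxz  (last char: 'z')
  sorted[6] = wrxqwxzw$tt  (last char: 't')
  sorted[7] = wxzw$ttwrxq  (last char: 'q')
  sorted[8] = xqwxzw$ttwr  (last char: 'r')
  sorted[9] = xzw$ttwrxqw  (last char: 'w')
  sorted[10] = zw$ttwrxqwx  (last char: 'x')
Last column: wxw$tztqrwx
Original string S is at sorted index 3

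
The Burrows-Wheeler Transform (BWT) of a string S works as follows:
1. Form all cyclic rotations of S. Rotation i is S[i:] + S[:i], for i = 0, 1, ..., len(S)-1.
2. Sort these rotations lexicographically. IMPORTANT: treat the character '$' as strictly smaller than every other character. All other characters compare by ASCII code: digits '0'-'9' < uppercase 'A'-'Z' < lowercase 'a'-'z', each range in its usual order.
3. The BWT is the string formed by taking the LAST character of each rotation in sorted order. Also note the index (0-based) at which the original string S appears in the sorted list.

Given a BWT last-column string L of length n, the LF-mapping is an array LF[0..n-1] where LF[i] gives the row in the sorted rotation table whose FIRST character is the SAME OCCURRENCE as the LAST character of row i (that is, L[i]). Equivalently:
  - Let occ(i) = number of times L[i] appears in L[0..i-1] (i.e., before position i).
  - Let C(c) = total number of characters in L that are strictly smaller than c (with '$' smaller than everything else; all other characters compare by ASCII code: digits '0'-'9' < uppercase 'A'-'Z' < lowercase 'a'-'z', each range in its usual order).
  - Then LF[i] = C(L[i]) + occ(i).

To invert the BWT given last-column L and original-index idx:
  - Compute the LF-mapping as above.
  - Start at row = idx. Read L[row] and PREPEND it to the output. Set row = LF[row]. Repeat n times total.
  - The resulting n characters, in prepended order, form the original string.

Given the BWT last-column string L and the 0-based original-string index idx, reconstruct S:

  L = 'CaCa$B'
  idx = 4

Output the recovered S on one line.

LF mapping: 2 4 3 5 0 1
Walk LF starting at row 4, prepending L[row]:
  step 1: row=4, L[4]='$', prepend. Next row=LF[4]=0
  step 2: row=0, L[0]='C', prepend. Next row=LF[0]=2
  step 3: row=2, L[2]='C', prepend. Next row=LF[2]=3
  step 4: row=3, L[3]='a', prepend. Next row=LF[3]=5
  step 5: row=5, L[5]='B', prepend. Next row=LF[5]=1
  step 6: row=1, L[1]='a', prepend. Next row=LF[1]=4
Reversed output: aBaCC$

Answer: aBaCC$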